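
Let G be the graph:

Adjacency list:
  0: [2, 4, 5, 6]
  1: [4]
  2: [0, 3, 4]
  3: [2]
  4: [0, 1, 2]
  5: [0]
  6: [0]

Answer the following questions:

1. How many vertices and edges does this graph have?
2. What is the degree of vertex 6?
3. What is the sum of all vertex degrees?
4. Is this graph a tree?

Count: 7 vertices, 7 edges.
Vertex 6 has neighbors [0], degree = 1.
Handshaking lemma: 2 * 7 = 14.
A tree on 7 vertices has 6 edges. This graph has 7 edges (1 extra). Not a tree.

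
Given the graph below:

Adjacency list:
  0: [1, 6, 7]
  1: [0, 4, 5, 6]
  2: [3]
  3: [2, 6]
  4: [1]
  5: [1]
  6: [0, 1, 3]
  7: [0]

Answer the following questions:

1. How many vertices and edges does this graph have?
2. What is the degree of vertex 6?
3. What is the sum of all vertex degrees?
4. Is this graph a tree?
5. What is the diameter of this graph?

Count: 8 vertices, 8 edges.
Vertex 6 has neighbors [0, 1, 3], degree = 3.
Handshaking lemma: 2 * 8 = 16.
A tree on 8 vertices has 7 edges. This graph has 8 edges (1 extra). Not a tree.
Diameter (longest shortest path) = 4.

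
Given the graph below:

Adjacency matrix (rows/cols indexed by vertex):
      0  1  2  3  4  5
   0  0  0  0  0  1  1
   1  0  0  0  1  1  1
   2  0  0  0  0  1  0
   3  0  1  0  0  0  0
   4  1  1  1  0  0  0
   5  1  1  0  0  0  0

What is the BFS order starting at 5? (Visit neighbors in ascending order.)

BFS from vertex 5 (neighbors processed in ascending order):
Visit order: 5, 0, 1, 4, 3, 2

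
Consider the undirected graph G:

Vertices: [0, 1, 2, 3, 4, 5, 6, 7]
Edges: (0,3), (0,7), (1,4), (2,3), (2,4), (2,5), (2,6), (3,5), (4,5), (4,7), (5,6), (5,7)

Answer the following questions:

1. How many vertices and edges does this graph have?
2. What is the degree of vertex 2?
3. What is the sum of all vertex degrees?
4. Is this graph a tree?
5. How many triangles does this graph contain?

Count: 8 vertices, 12 edges.
Vertex 2 has neighbors [3, 4, 5, 6], degree = 4.
Handshaking lemma: 2 * 12 = 24.
A tree on 8 vertices has 7 edges. This graph has 12 edges (5 extra). Not a tree.
Number of triangles = 4.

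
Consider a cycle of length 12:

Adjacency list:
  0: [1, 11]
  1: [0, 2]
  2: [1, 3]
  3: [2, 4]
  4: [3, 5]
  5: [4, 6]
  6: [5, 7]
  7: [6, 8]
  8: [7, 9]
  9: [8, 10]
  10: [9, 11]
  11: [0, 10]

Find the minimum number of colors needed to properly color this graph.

This is an even cycle (C_12). Even cycles are bipartite.
Chromatic number = 2.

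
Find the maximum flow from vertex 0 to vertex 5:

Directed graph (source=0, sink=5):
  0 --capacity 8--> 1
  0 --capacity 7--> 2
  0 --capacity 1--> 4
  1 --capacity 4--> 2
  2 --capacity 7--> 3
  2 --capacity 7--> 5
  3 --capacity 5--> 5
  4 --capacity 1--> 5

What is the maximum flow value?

Computing max flow:
  Flow on (0->1): 4/8
  Flow on (0->2): 7/7
  Flow on (0->4): 1/1
  Flow on (1->2): 4/4
  Flow on (2->3): 4/7
  Flow on (2->5): 7/7
  Flow on (3->5): 4/5
  Flow on (4->5): 1/1
Maximum flow = 12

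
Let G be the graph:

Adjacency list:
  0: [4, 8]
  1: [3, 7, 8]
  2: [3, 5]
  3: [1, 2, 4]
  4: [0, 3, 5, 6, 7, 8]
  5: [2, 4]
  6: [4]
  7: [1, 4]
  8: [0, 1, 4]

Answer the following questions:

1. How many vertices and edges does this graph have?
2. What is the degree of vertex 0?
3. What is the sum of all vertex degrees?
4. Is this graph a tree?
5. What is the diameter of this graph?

Count: 9 vertices, 12 edges.
Vertex 0 has neighbors [4, 8], degree = 2.
Handshaking lemma: 2 * 12 = 24.
A tree on 9 vertices has 8 edges. This graph has 12 edges (4 extra). Not a tree.
Diameter (longest shortest path) = 3.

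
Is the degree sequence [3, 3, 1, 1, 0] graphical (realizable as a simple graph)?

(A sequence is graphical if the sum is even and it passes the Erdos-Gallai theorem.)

Sum of degrees = 8. Sum is even but fails Erdos-Gallai. The sequence is NOT graphical.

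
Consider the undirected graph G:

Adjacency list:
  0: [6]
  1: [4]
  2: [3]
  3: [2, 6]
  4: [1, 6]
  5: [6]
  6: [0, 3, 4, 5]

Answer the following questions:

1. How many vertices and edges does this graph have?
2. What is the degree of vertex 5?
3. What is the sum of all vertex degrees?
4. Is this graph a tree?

Count: 7 vertices, 6 edges.
Vertex 5 has neighbors [6], degree = 1.
Handshaking lemma: 2 * 6 = 12.
A graph is a tree iff it is connected and has exactly n-1 edges. This graph is connected (all 7 vertices in one component) and has 7-1 = 6 edges. It is a tree.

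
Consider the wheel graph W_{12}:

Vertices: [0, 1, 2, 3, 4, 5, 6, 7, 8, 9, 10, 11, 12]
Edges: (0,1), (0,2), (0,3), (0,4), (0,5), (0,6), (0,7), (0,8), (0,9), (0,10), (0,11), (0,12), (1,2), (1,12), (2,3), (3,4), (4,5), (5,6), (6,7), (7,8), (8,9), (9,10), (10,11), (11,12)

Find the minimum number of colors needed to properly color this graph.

W_{12} = C_{12} plus a hub adjacent to every cycle vertex.
The outer cycle needs 2 colors (even cycle); the hub is adjacent to all of them so needs a fresh color.
Chromatic number = 2 + 1 = 3.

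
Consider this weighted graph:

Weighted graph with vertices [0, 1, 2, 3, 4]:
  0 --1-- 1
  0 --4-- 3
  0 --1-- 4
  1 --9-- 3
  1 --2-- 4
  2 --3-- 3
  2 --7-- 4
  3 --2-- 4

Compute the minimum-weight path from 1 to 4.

Using Dijkstra's algorithm from vertex 1:
Shortest path: 1 -> 4
Total weight: 2 = 2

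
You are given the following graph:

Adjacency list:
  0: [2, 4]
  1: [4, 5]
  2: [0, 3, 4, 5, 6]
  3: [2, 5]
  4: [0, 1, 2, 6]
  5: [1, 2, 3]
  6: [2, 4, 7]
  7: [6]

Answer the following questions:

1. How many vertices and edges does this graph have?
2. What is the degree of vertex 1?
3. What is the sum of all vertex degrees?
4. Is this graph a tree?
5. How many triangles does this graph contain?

Count: 8 vertices, 11 edges.
Vertex 1 has neighbors [4, 5], degree = 2.
Handshaking lemma: 2 * 11 = 22.
A tree on 8 vertices has 7 edges. This graph has 11 edges (4 extra). Not a tree.
Number of triangles = 3.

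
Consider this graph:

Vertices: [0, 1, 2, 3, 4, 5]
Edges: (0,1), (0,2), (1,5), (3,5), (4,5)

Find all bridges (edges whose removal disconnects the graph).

A bridge is an edge whose removal increases the number of connected components.
Bridges found: (0,1), (0,2), (1,5), (3,5), (4,5)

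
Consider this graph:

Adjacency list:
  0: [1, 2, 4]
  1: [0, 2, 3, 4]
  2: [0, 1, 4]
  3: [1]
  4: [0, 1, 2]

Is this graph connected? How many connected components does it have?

Checking connectivity: the graph has 1 connected component(s).
All vertices are reachable from each other. The graph IS connected.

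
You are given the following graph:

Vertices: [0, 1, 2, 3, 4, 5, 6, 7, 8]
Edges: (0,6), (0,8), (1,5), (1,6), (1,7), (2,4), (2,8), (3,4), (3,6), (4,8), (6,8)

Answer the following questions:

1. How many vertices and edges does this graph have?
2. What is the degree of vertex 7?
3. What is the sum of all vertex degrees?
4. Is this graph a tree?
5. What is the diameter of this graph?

Count: 9 vertices, 11 edges.
Vertex 7 has neighbors [1], degree = 1.
Handshaking lemma: 2 * 11 = 22.
A tree on 9 vertices has 8 edges. This graph has 11 edges (3 extra). Not a tree.
Diameter (longest shortest path) = 4.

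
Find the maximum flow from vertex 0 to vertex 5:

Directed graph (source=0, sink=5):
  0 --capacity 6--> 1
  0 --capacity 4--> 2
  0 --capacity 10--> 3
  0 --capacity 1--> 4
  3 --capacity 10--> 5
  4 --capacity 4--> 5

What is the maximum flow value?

Computing max flow:
  Flow on (0->3): 10/10
  Flow on (0->4): 1/1
  Flow on (3->5): 10/10
  Flow on (4->5): 1/4
Maximum flow = 11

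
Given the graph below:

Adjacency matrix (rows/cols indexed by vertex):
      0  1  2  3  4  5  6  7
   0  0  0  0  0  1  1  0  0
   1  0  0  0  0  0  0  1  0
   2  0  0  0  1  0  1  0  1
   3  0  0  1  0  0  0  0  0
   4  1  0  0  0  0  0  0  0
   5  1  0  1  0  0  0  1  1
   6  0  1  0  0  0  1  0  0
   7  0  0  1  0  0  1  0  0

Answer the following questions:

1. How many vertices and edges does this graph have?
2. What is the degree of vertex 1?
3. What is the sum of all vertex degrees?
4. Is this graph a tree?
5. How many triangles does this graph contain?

Count: 8 vertices, 8 edges.
Vertex 1 has neighbors [6], degree = 1.
Handshaking lemma: 2 * 8 = 16.
A tree on 8 vertices has 7 edges. This graph has 8 edges (1 extra). Not a tree.
Number of triangles = 1.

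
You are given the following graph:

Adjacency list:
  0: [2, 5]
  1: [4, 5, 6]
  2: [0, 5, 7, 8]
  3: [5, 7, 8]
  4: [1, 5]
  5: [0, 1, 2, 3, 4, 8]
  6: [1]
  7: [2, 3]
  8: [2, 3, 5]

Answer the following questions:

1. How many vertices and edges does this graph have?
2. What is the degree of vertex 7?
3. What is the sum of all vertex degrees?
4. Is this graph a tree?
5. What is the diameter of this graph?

Count: 9 vertices, 13 edges.
Vertex 7 has neighbors [2, 3], degree = 2.
Handshaking lemma: 2 * 13 = 26.
A tree on 9 vertices has 8 edges. This graph has 13 edges (5 extra). Not a tree.
Diameter (longest shortest path) = 4.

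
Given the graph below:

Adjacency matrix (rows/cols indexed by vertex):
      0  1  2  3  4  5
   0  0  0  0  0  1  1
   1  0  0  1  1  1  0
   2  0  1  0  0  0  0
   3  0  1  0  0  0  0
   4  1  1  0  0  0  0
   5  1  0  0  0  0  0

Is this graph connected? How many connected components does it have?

Checking connectivity: the graph has 1 connected component(s).
All vertices are reachable from each other. The graph IS connected.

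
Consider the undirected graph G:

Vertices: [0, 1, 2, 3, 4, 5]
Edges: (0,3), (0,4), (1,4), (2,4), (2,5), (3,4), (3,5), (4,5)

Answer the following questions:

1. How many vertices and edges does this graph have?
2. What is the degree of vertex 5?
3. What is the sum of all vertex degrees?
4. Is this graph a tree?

Count: 6 vertices, 8 edges.
Vertex 5 has neighbors [2, 3, 4], degree = 3.
Handshaking lemma: 2 * 8 = 16.
A tree on 6 vertices has 5 edges. This graph has 8 edges (3 extra). Not a tree.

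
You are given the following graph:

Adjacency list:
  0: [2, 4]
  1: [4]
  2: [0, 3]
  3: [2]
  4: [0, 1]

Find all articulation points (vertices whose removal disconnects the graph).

An articulation point is a vertex whose removal disconnects the graph.
Articulation points: [0, 2, 4]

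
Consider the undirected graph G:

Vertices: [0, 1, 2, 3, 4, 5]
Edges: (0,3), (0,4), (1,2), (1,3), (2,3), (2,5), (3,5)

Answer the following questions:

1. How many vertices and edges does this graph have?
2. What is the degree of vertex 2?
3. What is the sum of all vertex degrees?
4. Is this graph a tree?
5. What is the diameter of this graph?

Count: 6 vertices, 7 edges.
Vertex 2 has neighbors [1, 3, 5], degree = 3.
Handshaking lemma: 2 * 7 = 14.
A tree on 6 vertices has 5 edges. This graph has 7 edges (2 extra). Not a tree.
Diameter (longest shortest path) = 3.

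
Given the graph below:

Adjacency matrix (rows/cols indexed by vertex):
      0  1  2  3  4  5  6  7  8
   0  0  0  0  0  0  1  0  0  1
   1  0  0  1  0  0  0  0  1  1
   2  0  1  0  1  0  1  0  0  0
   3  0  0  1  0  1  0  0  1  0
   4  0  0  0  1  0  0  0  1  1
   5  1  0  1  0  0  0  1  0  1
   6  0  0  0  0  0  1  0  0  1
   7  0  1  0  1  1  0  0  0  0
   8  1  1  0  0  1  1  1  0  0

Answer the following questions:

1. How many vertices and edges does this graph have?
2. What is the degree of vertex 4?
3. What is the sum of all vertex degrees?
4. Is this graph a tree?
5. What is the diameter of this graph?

Count: 9 vertices, 14 edges.
Vertex 4 has neighbors [3, 7, 8], degree = 3.
Handshaking lemma: 2 * 14 = 28.
A tree on 9 vertices has 8 edges. This graph has 14 edges (6 extra). Not a tree.
Diameter (longest shortest path) = 3.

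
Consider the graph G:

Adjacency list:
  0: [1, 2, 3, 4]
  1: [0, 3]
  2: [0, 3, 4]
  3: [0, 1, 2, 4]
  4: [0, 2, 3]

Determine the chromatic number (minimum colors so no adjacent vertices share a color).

The graph has a maximum clique of size 4 (lower bound on chromatic number).
A valid 4-coloring: {0: 0, 1: 2, 2: 2, 3: 1, 4: 3}.
Chromatic number = 4.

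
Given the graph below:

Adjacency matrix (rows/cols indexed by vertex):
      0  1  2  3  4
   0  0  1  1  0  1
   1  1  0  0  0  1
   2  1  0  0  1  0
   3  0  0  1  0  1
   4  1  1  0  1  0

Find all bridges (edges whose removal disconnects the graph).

No bridges found. The graph is 2-edge-connected (no single edge removal disconnects it).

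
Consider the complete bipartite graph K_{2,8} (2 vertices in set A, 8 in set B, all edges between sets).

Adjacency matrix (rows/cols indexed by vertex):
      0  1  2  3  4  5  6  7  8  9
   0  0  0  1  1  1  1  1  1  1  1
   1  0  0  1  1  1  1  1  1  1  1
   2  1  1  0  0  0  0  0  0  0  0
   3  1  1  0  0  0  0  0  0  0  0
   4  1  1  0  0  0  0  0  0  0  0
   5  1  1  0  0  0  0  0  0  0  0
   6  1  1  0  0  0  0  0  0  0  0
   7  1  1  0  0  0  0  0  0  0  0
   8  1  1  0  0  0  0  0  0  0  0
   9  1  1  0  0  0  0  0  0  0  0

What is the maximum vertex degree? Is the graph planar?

Set-A vertices have degree 8; set-B vertices have degree 2. Maximum degree = max(2,8) = 8.
min(2,8) <= 2, so K_{2,8} avoids a K_{3,3} subdivision and is planar.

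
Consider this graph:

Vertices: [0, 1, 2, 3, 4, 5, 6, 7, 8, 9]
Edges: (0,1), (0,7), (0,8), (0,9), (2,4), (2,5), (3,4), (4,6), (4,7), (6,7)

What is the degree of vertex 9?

Vertex 9 has neighbors [0], so deg(9) = 1.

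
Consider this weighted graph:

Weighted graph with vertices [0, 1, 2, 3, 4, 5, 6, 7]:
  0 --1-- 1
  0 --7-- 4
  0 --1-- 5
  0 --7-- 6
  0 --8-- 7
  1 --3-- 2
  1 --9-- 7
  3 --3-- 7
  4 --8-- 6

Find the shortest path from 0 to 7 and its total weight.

Using Dijkstra's algorithm from vertex 0:
Shortest path: 0 -> 7
Total weight: 8 = 8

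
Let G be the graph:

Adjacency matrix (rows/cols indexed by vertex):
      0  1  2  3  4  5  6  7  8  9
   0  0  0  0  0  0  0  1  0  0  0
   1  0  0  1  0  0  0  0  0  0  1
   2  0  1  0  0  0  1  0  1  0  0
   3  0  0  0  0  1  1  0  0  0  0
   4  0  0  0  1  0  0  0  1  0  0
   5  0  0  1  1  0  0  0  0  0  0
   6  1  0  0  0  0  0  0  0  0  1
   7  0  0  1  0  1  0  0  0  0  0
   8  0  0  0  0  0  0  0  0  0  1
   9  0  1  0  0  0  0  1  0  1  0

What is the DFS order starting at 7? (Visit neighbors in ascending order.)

DFS from vertex 7 (neighbors processed in ascending order):
Visit order: 7, 2, 1, 9, 6, 0, 8, 5, 3, 4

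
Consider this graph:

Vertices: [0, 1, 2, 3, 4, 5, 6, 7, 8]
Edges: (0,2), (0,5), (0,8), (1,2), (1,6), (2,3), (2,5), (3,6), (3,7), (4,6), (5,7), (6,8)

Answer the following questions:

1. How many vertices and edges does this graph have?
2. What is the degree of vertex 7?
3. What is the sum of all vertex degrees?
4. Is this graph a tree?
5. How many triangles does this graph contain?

Count: 9 vertices, 12 edges.
Vertex 7 has neighbors [3, 5], degree = 2.
Handshaking lemma: 2 * 12 = 24.
A tree on 9 vertices has 8 edges. This graph has 12 edges (4 extra). Not a tree.
Number of triangles = 1.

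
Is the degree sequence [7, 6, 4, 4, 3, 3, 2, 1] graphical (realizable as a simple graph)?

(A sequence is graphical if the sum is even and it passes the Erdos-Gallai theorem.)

Sum of degrees = 30. Sum is even and passes Erdos-Gallai. The sequence IS graphical.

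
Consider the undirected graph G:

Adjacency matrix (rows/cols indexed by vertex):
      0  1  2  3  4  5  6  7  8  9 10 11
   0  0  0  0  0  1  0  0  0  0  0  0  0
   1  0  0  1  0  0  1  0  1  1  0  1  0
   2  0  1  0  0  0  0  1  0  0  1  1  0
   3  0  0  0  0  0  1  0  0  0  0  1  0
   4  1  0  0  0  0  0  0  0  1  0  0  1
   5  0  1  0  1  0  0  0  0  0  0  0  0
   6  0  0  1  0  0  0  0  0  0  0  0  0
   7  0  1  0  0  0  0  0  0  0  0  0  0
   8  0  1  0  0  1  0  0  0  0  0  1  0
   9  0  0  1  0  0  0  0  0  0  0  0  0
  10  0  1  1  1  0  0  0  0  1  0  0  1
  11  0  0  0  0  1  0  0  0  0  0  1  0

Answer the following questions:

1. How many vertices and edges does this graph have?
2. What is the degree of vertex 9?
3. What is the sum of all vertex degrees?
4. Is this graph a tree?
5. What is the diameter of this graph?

Count: 12 vertices, 15 edges.
Vertex 9 has neighbors [2], degree = 1.
Handshaking lemma: 2 * 15 = 30.
A tree on 12 vertices has 11 edges. This graph has 15 edges (4 extra). Not a tree.
Diameter (longest shortest path) = 5.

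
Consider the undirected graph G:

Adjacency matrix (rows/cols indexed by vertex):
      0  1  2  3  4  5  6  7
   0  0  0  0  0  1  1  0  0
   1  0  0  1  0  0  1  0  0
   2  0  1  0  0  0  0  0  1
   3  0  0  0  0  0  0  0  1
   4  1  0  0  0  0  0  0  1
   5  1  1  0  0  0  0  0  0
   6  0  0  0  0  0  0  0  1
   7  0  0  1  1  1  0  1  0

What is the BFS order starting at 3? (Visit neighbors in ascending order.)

BFS from vertex 3 (neighbors processed in ascending order):
Visit order: 3, 7, 2, 4, 6, 1, 0, 5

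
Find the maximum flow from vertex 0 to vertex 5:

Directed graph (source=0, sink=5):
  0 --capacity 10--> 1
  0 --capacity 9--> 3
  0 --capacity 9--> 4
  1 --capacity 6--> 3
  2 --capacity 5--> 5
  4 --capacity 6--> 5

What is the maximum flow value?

Computing max flow:
  Flow on (0->4): 6/9
  Flow on (4->5): 6/6
Maximum flow = 6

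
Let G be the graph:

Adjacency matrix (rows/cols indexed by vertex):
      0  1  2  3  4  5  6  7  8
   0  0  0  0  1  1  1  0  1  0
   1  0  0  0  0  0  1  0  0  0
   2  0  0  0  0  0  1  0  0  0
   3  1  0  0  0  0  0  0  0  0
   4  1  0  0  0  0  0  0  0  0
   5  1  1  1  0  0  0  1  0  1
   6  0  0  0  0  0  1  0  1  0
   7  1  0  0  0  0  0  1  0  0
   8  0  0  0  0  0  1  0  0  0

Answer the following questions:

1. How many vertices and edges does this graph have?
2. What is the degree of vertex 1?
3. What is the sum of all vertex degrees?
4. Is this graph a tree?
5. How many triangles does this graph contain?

Count: 9 vertices, 9 edges.
Vertex 1 has neighbors [5], degree = 1.
Handshaking lemma: 2 * 9 = 18.
A tree on 9 vertices has 8 edges. This graph has 9 edges (1 extra). Not a tree.
Number of triangles = 0.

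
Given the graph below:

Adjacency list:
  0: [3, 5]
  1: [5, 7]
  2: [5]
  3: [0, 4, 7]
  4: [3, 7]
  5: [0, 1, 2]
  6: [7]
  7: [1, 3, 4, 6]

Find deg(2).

Vertex 2 has neighbors [5], so deg(2) = 1.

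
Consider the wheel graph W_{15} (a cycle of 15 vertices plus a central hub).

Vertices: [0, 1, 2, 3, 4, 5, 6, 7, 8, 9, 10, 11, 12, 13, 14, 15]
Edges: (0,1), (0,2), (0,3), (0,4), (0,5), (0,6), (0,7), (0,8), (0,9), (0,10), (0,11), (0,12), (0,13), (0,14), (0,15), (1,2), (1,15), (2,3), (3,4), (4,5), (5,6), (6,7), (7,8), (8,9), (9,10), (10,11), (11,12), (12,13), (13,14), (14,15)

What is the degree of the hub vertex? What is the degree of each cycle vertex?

The hub connects to all 15 cycle vertices, so deg(hub) = 15.
Each cycle vertex connects to 2 neighbors on the cycle plus the hub, so deg(cycle vertex) = 3.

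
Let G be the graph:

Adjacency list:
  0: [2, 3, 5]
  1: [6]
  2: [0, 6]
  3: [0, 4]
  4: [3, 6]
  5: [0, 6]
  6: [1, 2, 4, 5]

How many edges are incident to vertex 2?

Vertex 2 has neighbors [0, 6], so deg(2) = 2.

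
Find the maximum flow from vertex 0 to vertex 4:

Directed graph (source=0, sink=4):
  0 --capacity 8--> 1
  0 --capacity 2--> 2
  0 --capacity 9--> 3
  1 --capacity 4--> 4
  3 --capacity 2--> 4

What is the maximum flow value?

Computing max flow:
  Flow on (0->1): 4/8
  Flow on (0->3): 2/9
  Flow on (1->4): 4/4
  Flow on (3->4): 2/2
Maximum flow = 6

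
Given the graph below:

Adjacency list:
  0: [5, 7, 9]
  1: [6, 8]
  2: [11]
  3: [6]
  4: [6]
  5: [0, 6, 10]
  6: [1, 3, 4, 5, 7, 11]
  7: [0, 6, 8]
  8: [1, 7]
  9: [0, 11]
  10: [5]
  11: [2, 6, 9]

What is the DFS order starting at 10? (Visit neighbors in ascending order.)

DFS from vertex 10 (neighbors processed in ascending order):
Visit order: 10, 5, 0, 7, 6, 1, 8, 3, 4, 11, 2, 9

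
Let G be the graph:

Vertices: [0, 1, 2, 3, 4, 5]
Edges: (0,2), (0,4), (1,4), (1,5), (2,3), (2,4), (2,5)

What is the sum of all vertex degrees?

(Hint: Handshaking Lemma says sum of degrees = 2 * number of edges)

Count edges: 7 edges.
By Handshaking Lemma: sum of degrees = 2 * 7 = 14.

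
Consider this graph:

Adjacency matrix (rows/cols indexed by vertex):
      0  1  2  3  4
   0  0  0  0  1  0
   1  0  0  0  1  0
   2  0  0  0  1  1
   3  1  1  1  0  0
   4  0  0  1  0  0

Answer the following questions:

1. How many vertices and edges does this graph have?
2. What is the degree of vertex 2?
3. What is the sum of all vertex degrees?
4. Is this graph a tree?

Count: 5 vertices, 4 edges.
Vertex 2 has neighbors [3, 4], degree = 2.
Handshaking lemma: 2 * 4 = 8.
A graph is a tree iff it is connected and has exactly n-1 edges. This graph is connected (all 5 vertices in one component) and has 5-1 = 4 edges. It is a tree.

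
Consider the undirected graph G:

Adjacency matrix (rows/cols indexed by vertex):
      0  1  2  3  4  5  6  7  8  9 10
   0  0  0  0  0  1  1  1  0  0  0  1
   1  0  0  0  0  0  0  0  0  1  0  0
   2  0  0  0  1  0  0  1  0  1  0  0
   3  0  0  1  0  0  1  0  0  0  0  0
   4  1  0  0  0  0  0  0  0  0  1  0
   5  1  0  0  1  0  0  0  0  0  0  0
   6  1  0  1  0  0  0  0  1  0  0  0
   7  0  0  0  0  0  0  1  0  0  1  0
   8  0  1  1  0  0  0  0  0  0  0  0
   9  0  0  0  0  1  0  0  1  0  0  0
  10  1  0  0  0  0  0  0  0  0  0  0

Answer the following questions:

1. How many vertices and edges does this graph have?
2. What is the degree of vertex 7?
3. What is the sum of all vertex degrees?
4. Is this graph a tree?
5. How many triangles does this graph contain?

Count: 11 vertices, 12 edges.
Vertex 7 has neighbors [6, 9], degree = 2.
Handshaking lemma: 2 * 12 = 24.
A tree on 11 vertices has 10 edges. This graph has 12 edges (2 extra). Not a tree.
Number of triangles = 0.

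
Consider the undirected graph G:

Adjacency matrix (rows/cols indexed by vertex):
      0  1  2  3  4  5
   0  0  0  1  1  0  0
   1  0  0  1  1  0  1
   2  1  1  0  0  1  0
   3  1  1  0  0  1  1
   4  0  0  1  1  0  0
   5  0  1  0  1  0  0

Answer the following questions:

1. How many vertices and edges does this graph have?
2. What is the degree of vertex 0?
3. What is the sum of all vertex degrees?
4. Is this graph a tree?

Count: 6 vertices, 8 edges.
Vertex 0 has neighbors [2, 3], degree = 2.
Handshaking lemma: 2 * 8 = 16.
A tree on 6 vertices has 5 edges. This graph has 8 edges (3 extra). Not a tree.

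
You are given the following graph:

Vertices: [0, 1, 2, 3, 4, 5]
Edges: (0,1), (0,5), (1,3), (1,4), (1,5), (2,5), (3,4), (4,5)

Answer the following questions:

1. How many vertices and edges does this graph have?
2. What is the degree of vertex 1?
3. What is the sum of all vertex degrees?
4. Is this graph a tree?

Count: 6 vertices, 8 edges.
Vertex 1 has neighbors [0, 3, 4, 5], degree = 4.
Handshaking lemma: 2 * 8 = 16.
A tree on 6 vertices has 5 edges. This graph has 8 edges (3 extra). Not a tree.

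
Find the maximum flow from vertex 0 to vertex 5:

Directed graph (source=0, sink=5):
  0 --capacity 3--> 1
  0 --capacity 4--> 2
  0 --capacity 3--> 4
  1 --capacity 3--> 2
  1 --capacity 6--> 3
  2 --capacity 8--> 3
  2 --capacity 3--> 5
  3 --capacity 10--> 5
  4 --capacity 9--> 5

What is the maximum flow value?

Computing max flow:
  Flow on (0->1): 3/3
  Flow on (0->2): 4/4
  Flow on (0->4): 3/3
  Flow on (1->2): 3/3
  Flow on (2->3): 4/8
  Flow on (2->5): 3/3
  Flow on (3->5): 4/10
  Flow on (4->5): 3/9
Maximum flow = 10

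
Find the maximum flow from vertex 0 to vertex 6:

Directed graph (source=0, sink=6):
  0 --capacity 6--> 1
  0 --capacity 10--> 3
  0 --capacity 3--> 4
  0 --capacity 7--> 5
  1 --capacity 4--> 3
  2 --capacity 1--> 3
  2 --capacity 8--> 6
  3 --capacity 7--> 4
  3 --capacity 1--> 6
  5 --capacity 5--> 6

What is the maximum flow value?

Computing max flow:
  Flow on (0->1): 1/6
  Flow on (0->5): 5/7
  Flow on (1->3): 1/4
  Flow on (3->6): 1/1
  Flow on (5->6): 5/5
Maximum flow = 6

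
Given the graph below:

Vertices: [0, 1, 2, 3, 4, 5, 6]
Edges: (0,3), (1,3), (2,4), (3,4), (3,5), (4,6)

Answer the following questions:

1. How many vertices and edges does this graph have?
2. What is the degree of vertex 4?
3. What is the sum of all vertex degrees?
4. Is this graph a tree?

Count: 7 vertices, 6 edges.
Vertex 4 has neighbors [2, 3, 6], degree = 3.
Handshaking lemma: 2 * 6 = 12.
A graph is a tree iff it is connected and has exactly n-1 edges. This graph is connected (all 7 vertices in one component) and has 7-1 = 6 edges. It is a tree.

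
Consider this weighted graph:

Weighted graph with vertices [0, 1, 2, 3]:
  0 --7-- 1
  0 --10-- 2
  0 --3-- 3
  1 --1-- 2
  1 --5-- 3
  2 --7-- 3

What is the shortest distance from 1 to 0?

Using Dijkstra's algorithm from vertex 1:
Shortest path: 1 -> 0
Total weight: 7 = 7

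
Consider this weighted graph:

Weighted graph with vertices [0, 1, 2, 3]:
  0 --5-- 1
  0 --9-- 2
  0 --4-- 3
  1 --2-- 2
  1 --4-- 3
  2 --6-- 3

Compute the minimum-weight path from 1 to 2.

Using Dijkstra's algorithm from vertex 1:
Shortest path: 1 -> 2
Total weight: 2 = 2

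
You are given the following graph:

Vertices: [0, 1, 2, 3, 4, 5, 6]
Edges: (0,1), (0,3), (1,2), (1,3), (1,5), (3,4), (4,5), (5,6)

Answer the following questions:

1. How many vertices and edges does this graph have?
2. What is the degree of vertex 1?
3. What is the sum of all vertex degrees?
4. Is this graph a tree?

Count: 7 vertices, 8 edges.
Vertex 1 has neighbors [0, 2, 3, 5], degree = 4.
Handshaking lemma: 2 * 8 = 16.
A tree on 7 vertices has 6 edges. This graph has 8 edges (2 extra). Not a tree.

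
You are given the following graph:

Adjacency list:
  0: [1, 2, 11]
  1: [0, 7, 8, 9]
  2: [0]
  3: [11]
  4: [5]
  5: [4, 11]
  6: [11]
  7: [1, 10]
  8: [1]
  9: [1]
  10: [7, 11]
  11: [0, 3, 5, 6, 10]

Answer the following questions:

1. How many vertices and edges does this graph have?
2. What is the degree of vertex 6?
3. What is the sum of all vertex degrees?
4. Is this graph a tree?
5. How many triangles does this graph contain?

Count: 12 vertices, 12 edges.
Vertex 6 has neighbors [11], degree = 1.
Handshaking lemma: 2 * 12 = 24.
A tree on 12 vertices has 11 edges. This graph has 12 edges (1 extra). Not a tree.
Number of triangles = 0.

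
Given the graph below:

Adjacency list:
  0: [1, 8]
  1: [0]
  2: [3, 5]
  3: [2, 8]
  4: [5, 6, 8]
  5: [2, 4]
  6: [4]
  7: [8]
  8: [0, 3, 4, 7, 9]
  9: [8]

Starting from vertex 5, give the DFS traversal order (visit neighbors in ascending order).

DFS from vertex 5 (neighbors processed in ascending order):
Visit order: 5, 2, 3, 8, 0, 1, 4, 6, 7, 9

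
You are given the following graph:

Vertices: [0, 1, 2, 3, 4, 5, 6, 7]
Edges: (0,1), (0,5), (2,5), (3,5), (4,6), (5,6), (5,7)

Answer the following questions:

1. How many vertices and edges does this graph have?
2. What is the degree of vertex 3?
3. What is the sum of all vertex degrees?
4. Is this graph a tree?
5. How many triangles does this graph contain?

Count: 8 vertices, 7 edges.
Vertex 3 has neighbors [5], degree = 1.
Handshaking lemma: 2 * 7 = 14.
A graph is a tree iff it is connected and has exactly n-1 edges. This graph is connected (all 8 vertices in one component) and has 8-1 = 7 edges. It is a tree.
Number of triangles = 0.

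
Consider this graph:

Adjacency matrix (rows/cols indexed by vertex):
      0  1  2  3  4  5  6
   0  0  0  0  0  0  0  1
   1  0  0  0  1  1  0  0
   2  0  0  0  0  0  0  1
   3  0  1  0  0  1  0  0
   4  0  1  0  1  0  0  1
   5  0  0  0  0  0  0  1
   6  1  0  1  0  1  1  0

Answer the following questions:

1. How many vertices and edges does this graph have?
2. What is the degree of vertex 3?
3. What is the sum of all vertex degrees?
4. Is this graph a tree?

Count: 7 vertices, 7 edges.
Vertex 3 has neighbors [1, 4], degree = 2.
Handshaking lemma: 2 * 7 = 14.
A tree on 7 vertices has 6 edges. This graph has 7 edges (1 extra). Not a tree.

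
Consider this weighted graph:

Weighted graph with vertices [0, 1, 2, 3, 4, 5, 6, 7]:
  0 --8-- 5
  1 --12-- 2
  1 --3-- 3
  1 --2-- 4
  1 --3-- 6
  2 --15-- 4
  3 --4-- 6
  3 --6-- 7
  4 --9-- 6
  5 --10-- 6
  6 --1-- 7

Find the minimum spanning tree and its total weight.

Applying Kruskal's algorithm (sort edges by weight, add if no cycle):
  Add (6,7) w=1
  Add (1,4) w=2
  Add (1,6) w=3
  Add (1,3) w=3
  Skip (3,6) w=4 (creates cycle)
  Skip (3,7) w=6 (creates cycle)
  Add (0,5) w=8
  Skip (4,6) w=9 (creates cycle)
  Add (5,6) w=10
  Add (1,2) w=12
  Skip (2,4) w=15 (creates cycle)
MST weight = 39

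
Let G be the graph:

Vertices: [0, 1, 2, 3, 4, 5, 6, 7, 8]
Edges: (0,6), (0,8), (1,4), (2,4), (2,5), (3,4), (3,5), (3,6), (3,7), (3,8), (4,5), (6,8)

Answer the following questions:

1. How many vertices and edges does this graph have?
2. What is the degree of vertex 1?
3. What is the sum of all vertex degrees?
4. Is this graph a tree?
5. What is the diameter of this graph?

Count: 9 vertices, 12 edges.
Vertex 1 has neighbors [4], degree = 1.
Handshaking lemma: 2 * 12 = 24.
A tree on 9 vertices has 8 edges. This graph has 12 edges (4 extra). Not a tree.
Diameter (longest shortest path) = 4.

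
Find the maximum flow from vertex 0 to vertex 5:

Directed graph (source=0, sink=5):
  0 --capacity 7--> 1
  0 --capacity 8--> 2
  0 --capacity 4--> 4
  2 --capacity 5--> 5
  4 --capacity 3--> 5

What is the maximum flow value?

Computing max flow:
  Flow on (0->2): 5/8
  Flow on (0->4): 3/4
  Flow on (2->5): 5/5
  Flow on (4->5): 3/3
Maximum flow = 8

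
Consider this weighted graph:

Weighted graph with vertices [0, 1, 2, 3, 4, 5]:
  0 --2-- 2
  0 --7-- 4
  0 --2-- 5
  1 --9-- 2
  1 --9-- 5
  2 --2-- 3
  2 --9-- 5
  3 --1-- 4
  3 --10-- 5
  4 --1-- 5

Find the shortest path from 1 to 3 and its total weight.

Using Dijkstra's algorithm from vertex 1:
Shortest path: 1 -> 2 -> 3
Total weight: 9 + 2 = 11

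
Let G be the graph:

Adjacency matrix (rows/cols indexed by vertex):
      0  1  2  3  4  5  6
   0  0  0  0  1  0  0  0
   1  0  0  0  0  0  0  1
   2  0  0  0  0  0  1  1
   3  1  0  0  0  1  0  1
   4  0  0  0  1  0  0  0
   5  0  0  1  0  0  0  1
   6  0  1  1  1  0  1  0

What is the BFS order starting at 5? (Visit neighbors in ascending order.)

BFS from vertex 5 (neighbors processed in ascending order):
Visit order: 5, 2, 6, 1, 3, 0, 4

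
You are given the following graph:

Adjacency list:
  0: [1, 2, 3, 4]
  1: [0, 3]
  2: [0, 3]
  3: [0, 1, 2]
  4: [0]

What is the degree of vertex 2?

Vertex 2 has neighbors [0, 3], so deg(2) = 2.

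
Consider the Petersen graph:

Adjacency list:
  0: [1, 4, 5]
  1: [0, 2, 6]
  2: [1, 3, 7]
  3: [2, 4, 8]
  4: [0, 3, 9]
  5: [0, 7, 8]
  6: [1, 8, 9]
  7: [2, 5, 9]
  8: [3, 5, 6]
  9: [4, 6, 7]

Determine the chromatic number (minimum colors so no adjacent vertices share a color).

The Petersen graph contains odd cycles (e.g. the outer 5-cycle), so chi >= 3.
A proper 3-coloring exists (it is a well-known 3-chromatic graph).
Chromatic number = 3.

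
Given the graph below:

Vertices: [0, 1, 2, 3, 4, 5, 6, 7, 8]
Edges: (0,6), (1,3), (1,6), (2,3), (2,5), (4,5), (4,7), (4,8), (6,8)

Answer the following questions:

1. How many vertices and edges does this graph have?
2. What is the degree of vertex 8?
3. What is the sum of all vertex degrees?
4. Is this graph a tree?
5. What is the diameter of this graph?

Count: 9 vertices, 9 edges.
Vertex 8 has neighbors [4, 6], degree = 2.
Handshaking lemma: 2 * 9 = 18.
A tree on 9 vertices has 8 edges. This graph has 9 edges (1 extra). Not a tree.
Diameter (longest shortest path) = 4.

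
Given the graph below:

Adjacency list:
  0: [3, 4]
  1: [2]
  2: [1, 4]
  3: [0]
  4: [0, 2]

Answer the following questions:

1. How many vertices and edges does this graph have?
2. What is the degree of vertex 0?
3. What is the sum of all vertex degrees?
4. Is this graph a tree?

Count: 5 vertices, 4 edges.
Vertex 0 has neighbors [3, 4], degree = 2.
Handshaking lemma: 2 * 4 = 8.
A graph is a tree iff it is connected and has exactly n-1 edges. This graph is connected (all 5 vertices in one component) and has 5-1 = 4 edges. It is a tree.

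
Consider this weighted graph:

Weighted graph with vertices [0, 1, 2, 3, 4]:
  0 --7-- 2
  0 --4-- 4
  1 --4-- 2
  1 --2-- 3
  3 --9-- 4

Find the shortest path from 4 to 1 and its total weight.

Using Dijkstra's algorithm from vertex 4:
Shortest path: 4 -> 3 -> 1
Total weight: 9 + 2 = 11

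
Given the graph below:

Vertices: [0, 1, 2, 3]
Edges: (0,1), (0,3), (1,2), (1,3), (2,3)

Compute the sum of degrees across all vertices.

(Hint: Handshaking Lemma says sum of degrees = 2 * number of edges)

Count edges: 5 edges.
By Handshaking Lemma: sum of degrees = 2 * 5 = 10.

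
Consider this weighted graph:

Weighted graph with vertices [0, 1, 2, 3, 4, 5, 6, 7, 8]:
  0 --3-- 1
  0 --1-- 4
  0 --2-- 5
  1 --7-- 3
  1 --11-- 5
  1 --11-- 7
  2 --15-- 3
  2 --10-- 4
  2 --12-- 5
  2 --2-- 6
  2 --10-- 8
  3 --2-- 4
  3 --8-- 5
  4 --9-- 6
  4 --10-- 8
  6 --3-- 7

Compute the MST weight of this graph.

Applying Kruskal's algorithm (sort edges by weight, add if no cycle):
  Add (0,4) w=1
  Add (0,5) w=2
  Add (2,6) w=2
  Add (3,4) w=2
  Add (0,1) w=3
  Add (6,7) w=3
  Skip (1,3) w=7 (creates cycle)
  Skip (3,5) w=8 (creates cycle)
  Add (4,6) w=9
  Add (2,8) w=10
  Skip (2,4) w=10 (creates cycle)
  Skip (4,8) w=10 (creates cycle)
  Skip (1,7) w=11 (creates cycle)
  Skip (1,5) w=11 (creates cycle)
  Skip (2,5) w=12 (creates cycle)
  Skip (2,3) w=15 (creates cycle)
MST weight = 32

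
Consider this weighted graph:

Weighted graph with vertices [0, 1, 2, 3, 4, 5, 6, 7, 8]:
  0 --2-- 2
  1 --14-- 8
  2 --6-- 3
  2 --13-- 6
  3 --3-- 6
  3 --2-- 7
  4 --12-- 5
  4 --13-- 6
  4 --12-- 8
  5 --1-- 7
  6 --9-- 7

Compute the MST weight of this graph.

Applying Kruskal's algorithm (sort edges by weight, add if no cycle):
  Add (5,7) w=1
  Add (0,2) w=2
  Add (3,7) w=2
  Add (3,6) w=3
  Add (2,3) w=6
  Skip (6,7) w=9 (creates cycle)
  Add (4,8) w=12
  Add (4,5) w=12
  Skip (2,6) w=13 (creates cycle)
  Skip (4,6) w=13 (creates cycle)
  Add (1,8) w=14
MST weight = 52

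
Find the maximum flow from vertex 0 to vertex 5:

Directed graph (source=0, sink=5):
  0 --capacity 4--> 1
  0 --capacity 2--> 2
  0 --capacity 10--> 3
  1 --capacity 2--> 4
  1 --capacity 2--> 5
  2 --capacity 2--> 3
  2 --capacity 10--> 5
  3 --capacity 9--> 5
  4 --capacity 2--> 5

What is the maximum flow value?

Computing max flow:
  Flow on (0->1): 4/4
  Flow on (0->2): 2/2
  Flow on (0->3): 9/10
  Flow on (1->4): 2/2
  Flow on (1->5): 2/2
  Flow on (2->5): 2/10
  Flow on (3->5): 9/9
  Flow on (4->5): 2/2
Maximum flow = 15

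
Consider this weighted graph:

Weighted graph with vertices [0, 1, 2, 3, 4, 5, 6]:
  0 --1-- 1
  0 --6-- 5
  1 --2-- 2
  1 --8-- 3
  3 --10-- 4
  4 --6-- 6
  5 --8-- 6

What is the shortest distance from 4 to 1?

Using Dijkstra's algorithm from vertex 4:
Shortest path: 4 -> 3 -> 1
Total weight: 10 + 8 = 18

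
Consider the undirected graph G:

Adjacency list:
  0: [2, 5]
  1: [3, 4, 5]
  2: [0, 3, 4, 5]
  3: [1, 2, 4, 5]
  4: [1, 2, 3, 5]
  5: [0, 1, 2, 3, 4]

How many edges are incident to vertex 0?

Vertex 0 has neighbors [2, 5], so deg(0) = 2.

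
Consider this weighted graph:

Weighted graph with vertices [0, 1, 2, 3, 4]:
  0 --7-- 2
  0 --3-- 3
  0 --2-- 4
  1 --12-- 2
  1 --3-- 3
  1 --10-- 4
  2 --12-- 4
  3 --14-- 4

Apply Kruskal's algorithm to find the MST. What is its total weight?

Applying Kruskal's algorithm (sort edges by weight, add if no cycle):
  Add (0,4) w=2
  Add (0,3) w=3
  Add (1,3) w=3
  Add (0,2) w=7
  Skip (1,4) w=10 (creates cycle)
  Skip (1,2) w=12 (creates cycle)
  Skip (2,4) w=12 (creates cycle)
  Skip (3,4) w=14 (creates cycle)
MST weight = 15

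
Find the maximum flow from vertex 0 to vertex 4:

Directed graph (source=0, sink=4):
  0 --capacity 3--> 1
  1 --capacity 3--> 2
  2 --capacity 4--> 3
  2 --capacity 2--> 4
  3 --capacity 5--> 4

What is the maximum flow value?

Computing max flow:
  Flow on (0->1): 3/3
  Flow on (1->2): 3/3
  Flow on (2->3): 1/4
  Flow on (2->4): 2/2
  Flow on (3->4): 1/5
Maximum flow = 3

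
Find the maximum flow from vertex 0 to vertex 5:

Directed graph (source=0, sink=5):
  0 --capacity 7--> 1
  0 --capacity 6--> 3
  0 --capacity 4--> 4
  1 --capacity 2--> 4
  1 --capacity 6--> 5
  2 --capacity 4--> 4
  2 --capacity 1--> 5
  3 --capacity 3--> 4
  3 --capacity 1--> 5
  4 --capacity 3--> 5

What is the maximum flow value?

Computing max flow:
  Flow on (0->1): 6/7
  Flow on (0->3): 4/6
  Flow on (1->5): 6/6
  Flow on (3->4): 3/3
  Flow on (3->5): 1/1
  Flow on (4->5): 3/3
Maximum flow = 10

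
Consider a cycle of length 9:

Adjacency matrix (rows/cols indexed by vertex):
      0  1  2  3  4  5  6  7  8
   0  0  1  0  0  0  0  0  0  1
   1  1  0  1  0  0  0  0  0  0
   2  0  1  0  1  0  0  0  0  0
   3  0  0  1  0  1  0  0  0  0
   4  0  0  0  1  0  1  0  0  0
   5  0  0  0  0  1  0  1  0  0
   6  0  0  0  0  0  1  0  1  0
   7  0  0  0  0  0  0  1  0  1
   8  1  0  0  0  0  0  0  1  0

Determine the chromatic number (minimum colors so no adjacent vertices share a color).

This is an odd cycle (C_9). Odd cycles are not bipartite (any 2-coloring forces two adjacent vertices to match), and 3 colors suffice.
Chromatic number = 3.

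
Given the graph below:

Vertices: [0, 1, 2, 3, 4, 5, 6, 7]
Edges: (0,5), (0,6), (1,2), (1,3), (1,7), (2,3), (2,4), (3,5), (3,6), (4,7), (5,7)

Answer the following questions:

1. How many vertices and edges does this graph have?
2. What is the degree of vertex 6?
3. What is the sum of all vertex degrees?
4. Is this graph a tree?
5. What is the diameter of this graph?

Count: 8 vertices, 11 edges.
Vertex 6 has neighbors [0, 3], degree = 2.
Handshaking lemma: 2 * 11 = 22.
A tree on 8 vertices has 7 edges. This graph has 11 edges (4 extra). Not a tree.
Diameter (longest shortest path) = 3.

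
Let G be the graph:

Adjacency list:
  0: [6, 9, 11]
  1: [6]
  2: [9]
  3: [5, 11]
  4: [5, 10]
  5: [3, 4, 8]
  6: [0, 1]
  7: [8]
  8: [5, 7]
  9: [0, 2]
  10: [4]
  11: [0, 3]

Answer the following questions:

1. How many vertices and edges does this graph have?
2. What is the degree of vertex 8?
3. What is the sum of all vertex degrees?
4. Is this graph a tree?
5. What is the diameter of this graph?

Count: 12 vertices, 11 edges.
Vertex 8 has neighbors [5, 7], degree = 2.
Handshaking lemma: 2 * 11 = 22.
A graph is a tree iff it is connected and has exactly n-1 edges. This graph is connected (all 12 vertices in one component) and has 12-1 = 11 edges. It is a tree.
Diameter (longest shortest path) = 7.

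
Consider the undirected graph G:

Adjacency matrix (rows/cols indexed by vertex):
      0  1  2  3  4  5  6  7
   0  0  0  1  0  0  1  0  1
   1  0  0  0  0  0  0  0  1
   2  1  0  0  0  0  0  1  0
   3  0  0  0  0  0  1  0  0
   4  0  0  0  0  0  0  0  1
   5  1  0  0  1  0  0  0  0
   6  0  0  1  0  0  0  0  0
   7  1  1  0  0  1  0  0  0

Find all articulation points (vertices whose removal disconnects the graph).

An articulation point is a vertex whose removal disconnects the graph.
Articulation points: [0, 2, 5, 7]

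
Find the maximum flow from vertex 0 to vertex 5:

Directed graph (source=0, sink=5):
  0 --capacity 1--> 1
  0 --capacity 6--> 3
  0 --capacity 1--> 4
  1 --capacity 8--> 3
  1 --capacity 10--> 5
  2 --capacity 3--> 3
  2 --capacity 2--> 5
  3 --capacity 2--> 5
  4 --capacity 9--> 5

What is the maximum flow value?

Computing max flow:
  Flow on (0->1): 1/1
  Flow on (0->3): 2/6
  Flow on (0->4): 1/1
  Flow on (1->5): 1/10
  Flow on (3->5): 2/2
  Flow on (4->5): 1/9
Maximum flow = 4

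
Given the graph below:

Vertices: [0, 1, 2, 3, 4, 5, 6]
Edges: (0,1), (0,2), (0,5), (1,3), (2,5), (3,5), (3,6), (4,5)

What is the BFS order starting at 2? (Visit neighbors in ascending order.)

BFS from vertex 2 (neighbors processed in ascending order):
Visit order: 2, 0, 5, 1, 3, 4, 6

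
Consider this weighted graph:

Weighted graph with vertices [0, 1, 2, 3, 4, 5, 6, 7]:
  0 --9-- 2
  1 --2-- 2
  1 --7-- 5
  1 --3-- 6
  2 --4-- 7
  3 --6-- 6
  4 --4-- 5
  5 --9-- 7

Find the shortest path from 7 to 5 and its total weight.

Using Dijkstra's algorithm from vertex 7:
Shortest path: 7 -> 5
Total weight: 9 = 9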